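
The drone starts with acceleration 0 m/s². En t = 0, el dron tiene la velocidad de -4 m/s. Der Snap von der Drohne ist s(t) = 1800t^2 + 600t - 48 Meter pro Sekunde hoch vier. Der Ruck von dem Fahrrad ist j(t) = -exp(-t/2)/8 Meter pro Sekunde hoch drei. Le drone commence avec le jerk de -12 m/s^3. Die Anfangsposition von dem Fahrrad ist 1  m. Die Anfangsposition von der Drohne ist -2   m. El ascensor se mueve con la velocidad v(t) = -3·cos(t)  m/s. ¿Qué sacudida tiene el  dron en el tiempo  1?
Debemos encontrar la integral de nuestra ecuación del snap s(t) = 1800·t^2 + 600·t - 48 1 vez. Integrando el snap y usando la condición inicial j(0) = -12, obtenemos j(t) = 600·t^3 + 300·t^2 - 48·t - 12. Usando j(t) = 600·t^3 + 300·t^2 - 48·t - 12 y sustituyendo t = 1, encontramos j = 840.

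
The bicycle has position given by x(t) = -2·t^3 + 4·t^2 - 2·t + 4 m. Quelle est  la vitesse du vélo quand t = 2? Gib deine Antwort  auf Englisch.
To solve this, we need to take 1 derivative of our position equation x(t) = -2·t^3 + 4·t^2 - 2·t + 4. Differentiating position, we get velocity: v(t) = -6·t^2 + 8·t - 2. From the given velocity equation v(t) = -6·t^2 + 8·t - 2, we substitute t = 2 to get v = -10.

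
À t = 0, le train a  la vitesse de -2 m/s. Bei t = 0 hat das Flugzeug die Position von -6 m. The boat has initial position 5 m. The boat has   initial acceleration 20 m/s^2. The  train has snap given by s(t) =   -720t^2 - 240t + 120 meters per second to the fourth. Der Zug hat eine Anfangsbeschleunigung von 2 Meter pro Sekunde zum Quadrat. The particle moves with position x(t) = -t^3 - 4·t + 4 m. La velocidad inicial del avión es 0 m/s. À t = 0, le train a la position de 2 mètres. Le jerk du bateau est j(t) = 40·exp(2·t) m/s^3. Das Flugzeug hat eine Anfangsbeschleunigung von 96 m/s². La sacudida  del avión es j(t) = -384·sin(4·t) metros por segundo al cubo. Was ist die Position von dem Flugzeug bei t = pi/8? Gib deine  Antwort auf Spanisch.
Para resolver esto, necesitamos tomar 3 integrales de nuestra ecuación de la sacudida j(t) = -384·sin(4·t). La integral de la sacudida, con a(0) = 96, da la aceleración: a(t) = 96·cos(4·t). Tomando ∫a(t)dt y aplicando v(0) = 0, encontramos v(t) = 24·sin(4·t). La antiderivada de la velocidad es la posición. Usando x(0) = -6, obtenemos x(t) = -6·cos(4·t). Tenemos la posición x(t) = -6·cos(4·t). Sustituyendo t = pi/8: x(pi/8) = 0.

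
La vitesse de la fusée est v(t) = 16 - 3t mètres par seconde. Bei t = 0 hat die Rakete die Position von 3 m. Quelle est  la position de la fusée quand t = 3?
En partant de la vitesse v(t) = 16 - 3·t, nous prenons 1 primitive. En prenant ∫v(t)dt et en appliquant x(0) = 3, nous trouvons x(t) = -3·t^2/2 + 16·t + 3. En utilisant x(t) = -3·t^2/2 + 16·t + 3 et en substituant t = 3, nous trouvons x = 75/2.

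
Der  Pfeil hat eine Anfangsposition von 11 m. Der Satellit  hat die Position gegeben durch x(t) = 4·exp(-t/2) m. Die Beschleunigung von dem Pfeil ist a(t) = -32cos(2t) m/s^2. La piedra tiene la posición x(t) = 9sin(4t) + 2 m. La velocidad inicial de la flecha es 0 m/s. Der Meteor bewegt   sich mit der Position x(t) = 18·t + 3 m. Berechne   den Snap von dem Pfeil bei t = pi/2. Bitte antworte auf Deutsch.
Wir müssen unsere Gleichung für die Beschleunigung a(t) = -32·cos(2·t) 2-mal ableiten. Durch Ableiten von der Beschleunigung erhalten wir den Ruck: j(t) = 64·sin(2·t). Die Ableitung von dem Ruck ergibt den Snap: s(t) = 128·cos(2·t). Mit s(t) = 128·cos(2·t) und Einsetzen von t = pi/2, finden wir s = -128.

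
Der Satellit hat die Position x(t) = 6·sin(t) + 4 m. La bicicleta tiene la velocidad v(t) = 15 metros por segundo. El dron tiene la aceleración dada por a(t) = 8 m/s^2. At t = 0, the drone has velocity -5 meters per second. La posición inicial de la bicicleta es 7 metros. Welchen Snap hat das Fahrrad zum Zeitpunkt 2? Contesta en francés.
Nous devons dériver notre équation de la vitesse v(t) = 15 3 fois. La dérivée de la vitesse donne l'accélération: a(t) = 0. En dérivant l'accélération, nous obtenons le jerk: j(t) = 0. En dérivant le jerk, nous obtenons le snap: s(t) = 0. Nous avons le snap s(t) = 0. En substituant t = 2: s(2) = 0.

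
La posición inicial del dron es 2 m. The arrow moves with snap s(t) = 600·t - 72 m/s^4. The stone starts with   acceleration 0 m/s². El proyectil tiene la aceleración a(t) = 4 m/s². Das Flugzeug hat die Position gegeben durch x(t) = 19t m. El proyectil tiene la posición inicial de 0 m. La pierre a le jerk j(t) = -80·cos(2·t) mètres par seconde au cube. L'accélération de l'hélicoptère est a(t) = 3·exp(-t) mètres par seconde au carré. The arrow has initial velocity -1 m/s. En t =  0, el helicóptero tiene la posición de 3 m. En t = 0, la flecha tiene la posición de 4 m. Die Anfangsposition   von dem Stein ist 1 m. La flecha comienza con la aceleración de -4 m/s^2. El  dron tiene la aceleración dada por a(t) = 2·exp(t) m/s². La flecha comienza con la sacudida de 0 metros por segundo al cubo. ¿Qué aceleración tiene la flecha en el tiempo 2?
Para resolver esto, necesitamos tomar 2 antiderivadas de nuestra ecuación del snap s(t) = 600·t - 72. Integrando el snap y usando la condición inicial j(0) = 0, obtenemos j(t) = 12·t·(25·t - 6). Tomando ∫j(t)dt y aplicando a(0) = -4, encontramos a(t) = 100·t^3 - 36·t^2 - 4. Usando a(t) = 100·t^3 - 36·t^2 - 4 y sustituyendo t = 2, encontramos a = 652.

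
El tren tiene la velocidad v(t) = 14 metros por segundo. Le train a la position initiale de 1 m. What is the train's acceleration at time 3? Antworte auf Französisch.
Nous devons dériver notre équation de la vitesse v(t) = 14 1 fois. En dérivant la vitesse, nous obtenons l'accélération: a(t) = 0. En utilisant a(t) = 0 et en substituant t = 3, nous trouvons a = 0.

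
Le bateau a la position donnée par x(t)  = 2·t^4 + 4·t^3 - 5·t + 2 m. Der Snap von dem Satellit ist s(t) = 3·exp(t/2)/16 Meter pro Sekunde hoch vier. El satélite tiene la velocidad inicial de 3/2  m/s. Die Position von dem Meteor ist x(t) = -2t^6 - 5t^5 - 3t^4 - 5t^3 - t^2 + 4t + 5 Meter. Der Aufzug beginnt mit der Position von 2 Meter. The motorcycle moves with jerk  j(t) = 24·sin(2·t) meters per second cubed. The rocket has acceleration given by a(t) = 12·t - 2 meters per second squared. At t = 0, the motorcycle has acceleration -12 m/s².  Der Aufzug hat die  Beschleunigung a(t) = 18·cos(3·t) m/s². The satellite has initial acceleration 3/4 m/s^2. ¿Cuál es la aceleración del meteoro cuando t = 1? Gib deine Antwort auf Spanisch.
Para resolver esto, necesitamos tomar 2 derivadas de nuestra ecuación de la posición x(t) = -2·t^6 - 5·t^5 - 3·t^4 - 5·t^3 - t^2 + 4·t + 5. La derivada de la posición da la velocidad: v(t) = -12·t^5 - 25·t^4 - 12·t^3 - 15·t^2 - 2·t + 4. Tomando d/dt de v(t), encontramos a(t) = -60·t^4 - 100·t^3 - 36·t^2 - 30·t - 2. De la ecuación de la aceleración a(t) = -60·t^4 - 100·t^3 - 36·t^2 - 30·t - 2, sustituimos t = 1 para obtener a = -228.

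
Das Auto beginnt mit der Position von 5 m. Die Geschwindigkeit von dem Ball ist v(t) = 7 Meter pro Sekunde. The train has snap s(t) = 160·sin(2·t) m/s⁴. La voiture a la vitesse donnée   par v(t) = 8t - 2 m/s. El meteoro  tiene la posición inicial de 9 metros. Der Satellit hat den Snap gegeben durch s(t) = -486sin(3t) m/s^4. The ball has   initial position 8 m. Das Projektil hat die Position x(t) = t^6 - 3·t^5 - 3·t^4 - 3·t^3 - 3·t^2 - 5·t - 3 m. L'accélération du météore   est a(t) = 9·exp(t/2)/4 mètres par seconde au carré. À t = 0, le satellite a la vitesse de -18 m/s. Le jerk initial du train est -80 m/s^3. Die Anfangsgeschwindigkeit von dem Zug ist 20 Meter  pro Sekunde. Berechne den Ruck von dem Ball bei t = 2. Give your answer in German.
Ausgehend von der Geschwindigkeit v(t) = 7, nehmen wir 2 Ableitungen. Mit d/dt von v(t) finden wir a(t) = 0. Die Ableitung von der Beschleunigung ergibt den Ruck: j(t) = 0. Mit j(t) = 0 und Einsetzen von t = 2, finden wir j = 0.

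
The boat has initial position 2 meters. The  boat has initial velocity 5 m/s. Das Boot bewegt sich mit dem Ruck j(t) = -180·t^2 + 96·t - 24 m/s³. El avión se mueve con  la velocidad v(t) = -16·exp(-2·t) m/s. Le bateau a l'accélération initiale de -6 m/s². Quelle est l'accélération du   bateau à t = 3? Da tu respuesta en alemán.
Um dies zu lösen, müssen wir 1 Integral unserer Gleichung für den Ruck j(t) = -180·t^2 + 96·t - 24 finden. Durch Integration von dem Ruck und Verwendung der Anfangsbedingung a(0) = -6, erhalten wir a(t) = -60·t^3 + 48·t^2 - 24·t - 6. Wir haben die Beschleunigung a(t) = -60·t^3 + 48·t^2 - 24·t - 6. Durch Einsetzen von t = 3: a(3) = -1266.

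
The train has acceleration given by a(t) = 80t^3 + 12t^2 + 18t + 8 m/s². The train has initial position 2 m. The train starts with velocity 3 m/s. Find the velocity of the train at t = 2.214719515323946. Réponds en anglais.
To find the answer, we compute 1 integral of a(t) = 80·t^3 + 12·t^2 + 18·t + 8. The integral of acceleration is velocity. Using v(0) = 3, we get v(t) = 20·t^4 + 4·t^3 + 9·t^2 + 8·t + 3. Using v(t) = 20·t^4 + 4·t^3 + 9·t^2 + 8·t + 3 and substituting t = 2.214719515323946, we find v = 589.492313743983.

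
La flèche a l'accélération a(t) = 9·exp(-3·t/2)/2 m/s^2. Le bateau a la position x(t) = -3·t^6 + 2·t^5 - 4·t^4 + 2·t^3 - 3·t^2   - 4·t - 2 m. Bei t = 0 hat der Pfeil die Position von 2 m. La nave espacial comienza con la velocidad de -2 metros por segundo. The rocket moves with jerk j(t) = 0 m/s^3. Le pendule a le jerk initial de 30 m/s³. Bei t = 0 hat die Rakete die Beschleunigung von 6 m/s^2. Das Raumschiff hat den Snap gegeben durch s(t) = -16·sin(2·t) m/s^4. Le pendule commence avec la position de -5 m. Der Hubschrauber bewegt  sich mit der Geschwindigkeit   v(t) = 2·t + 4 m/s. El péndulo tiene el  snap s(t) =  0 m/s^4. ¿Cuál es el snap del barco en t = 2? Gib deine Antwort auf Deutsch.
Ausgehend von der Position x(t) = -3·t^6 + 2·t^5 - 4·t^4 + 2·t^3 - 3·t^2 - 4·t - 2, nehmen wir 4 Ableitungen. Durch Ableiten von der Position erhalten wir die Geschwindigkeit: v(t) = -18·t^5 + 10·t^4 - 16·t^3 + 6·t^2 - 6·t - 4. Die Ableitung von der Geschwindigkeit ergibt die Beschleunigung: a(t) = -90·t^4 + 40·t^3 - 48·t^2 + 12·t - 6. Mit d/dt von a(t) finden wir j(t) = -360·t^3 + 120·t^2 - 96·t + 12. Die Ableitung von dem Ruck ergibt den Snap: s(t) = -1080·t^2 + 240·t - 96. Aus der Gleichung für den Snap s(t) = -1080·t^2 + 240·t - 96, setzen wir t = 2 ein und erhalten s = -3936.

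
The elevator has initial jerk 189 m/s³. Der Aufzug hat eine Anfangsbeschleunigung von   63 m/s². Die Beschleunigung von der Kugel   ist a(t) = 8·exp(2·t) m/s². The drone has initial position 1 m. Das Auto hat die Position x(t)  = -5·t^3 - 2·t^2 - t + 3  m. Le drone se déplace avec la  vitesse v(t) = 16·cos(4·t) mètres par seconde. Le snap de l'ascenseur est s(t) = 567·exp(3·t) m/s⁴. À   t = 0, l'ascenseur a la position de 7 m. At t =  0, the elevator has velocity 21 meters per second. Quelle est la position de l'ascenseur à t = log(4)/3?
Nous devons intégrer notre équation du snap s(t) = 567·exp(3·t) 4 fois. En prenant ∫s(t)dt et en appliquant j(0) = 189, nous trouvons j(t) = 189·exp(3·t). En prenant ∫j(t)dt et en appliquant a(0) = 63, nous trouvons a(t) = 63·exp(3·t). En intégrant l'accélération et en utilisant la condition initiale v(0) = 21, nous obtenons v(t) = 21·exp(3·t). La primitive de la vitesse, avec x(0) = 7, donne la position: x(t) = 7·exp(3·t). De l'équation de la position x(t) = 7·exp(3·t), nous substituons t = log(4)/3 pour obtenir x = 28.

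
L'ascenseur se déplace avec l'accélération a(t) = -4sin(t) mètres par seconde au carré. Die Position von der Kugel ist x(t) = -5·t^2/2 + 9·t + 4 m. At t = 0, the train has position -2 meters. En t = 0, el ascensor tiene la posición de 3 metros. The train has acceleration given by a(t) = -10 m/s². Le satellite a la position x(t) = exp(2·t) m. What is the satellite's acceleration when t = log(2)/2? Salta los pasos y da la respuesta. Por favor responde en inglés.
The acceleration at t = log(2)/2 is a = 8.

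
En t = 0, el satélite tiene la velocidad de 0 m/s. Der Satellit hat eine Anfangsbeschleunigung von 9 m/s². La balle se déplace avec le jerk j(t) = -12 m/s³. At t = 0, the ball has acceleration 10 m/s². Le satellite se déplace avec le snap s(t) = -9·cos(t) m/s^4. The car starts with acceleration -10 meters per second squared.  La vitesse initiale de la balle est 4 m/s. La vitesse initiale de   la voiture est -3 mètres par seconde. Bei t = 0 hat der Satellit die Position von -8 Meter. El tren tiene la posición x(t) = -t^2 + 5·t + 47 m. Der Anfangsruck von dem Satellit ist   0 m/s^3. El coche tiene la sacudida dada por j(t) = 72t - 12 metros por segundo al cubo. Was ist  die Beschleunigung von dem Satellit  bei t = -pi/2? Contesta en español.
Debemos encontrar la integral de nuestra ecuación del snap s(t) = -9·cos(t) 2 veces. Integrando el snap y usando la condición inicial j(0) = 0, obtenemos j(t) = -9·sin(t). La integral de la sacudida es la aceleración. Usando a(0) = 9, obtenemos a(t) = 9·cos(t). Tenemos la aceleración a(t) = 9·cos(t). Sustituyendo t = -pi/2: a(-pi/2) = 0.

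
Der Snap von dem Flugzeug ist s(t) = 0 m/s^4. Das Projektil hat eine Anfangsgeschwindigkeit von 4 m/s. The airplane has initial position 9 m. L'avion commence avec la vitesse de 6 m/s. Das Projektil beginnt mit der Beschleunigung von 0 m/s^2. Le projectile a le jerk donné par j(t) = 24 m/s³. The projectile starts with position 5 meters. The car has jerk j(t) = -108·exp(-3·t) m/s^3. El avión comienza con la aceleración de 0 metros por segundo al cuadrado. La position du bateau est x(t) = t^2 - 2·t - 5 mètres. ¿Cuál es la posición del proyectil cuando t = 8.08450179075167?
Debemos encontrar la integral de nuestra ecuación de la sacudida j(t) = 24 3 veces. Tomando ∫j(t)dt y aplicando a(0) = 0, encontramos a(t) = 24·t. La integral de la aceleración, con v(0) = 4, da la velocidad: v(t) = 12·t^2 + 4. La antiderivada de la velocidad, con x(0) = 5, da la posición: x(t) = 4·t^3 + 4·t + 5. Usando x(t) = 4·t^3 + 4·t + 5 y sustituyendo t = 8.08450179075167, encontramos x = 2150.92328907169.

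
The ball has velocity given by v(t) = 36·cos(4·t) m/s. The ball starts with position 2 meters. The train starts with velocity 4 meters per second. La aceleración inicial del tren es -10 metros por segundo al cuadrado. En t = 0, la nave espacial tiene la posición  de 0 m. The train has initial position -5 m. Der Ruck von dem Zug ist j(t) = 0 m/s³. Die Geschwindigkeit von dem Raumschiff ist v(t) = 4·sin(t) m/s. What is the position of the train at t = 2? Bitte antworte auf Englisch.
To solve this, we need to take 3 integrals of our jerk equation j(t) = 0. Finding the integral of j(t) and using a(0) = -10: a(t) = -10. The antiderivative of acceleration is velocity. Using v(0) = 4, we get v(t) = 4 - 10·t. The integral of velocity is position. Using x(0) = -5, we get x(t) = -5·t^2 + 4·t - 5. From the given position equation x(t) = -5·t^2 + 4·t - 5, we substitute t = 2 to get x = -17.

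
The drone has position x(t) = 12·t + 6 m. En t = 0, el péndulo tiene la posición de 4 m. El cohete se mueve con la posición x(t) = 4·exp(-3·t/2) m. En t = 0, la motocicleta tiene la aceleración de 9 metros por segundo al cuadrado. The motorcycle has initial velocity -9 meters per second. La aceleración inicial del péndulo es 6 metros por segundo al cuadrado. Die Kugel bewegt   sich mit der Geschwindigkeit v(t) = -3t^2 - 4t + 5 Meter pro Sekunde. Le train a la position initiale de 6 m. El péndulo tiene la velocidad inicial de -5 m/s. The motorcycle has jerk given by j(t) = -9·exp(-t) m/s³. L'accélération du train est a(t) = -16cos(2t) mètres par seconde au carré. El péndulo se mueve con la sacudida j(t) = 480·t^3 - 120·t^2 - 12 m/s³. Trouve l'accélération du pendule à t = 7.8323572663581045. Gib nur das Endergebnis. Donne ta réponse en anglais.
a(7.8323572663581045) = 432289.877340725.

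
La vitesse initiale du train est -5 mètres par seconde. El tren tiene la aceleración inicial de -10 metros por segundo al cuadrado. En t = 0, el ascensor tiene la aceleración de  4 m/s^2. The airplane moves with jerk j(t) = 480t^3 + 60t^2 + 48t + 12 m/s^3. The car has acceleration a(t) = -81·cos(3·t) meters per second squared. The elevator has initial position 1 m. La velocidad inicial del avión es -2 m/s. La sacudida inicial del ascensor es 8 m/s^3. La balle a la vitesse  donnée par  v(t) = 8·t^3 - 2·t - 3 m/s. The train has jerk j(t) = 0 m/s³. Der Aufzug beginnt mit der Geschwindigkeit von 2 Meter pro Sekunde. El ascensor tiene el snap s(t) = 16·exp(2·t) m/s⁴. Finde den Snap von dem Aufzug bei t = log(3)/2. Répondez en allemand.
Wir haben den Snap s(t) = 16·exp(2·t). Durch Einsetzen von t = log(3)/2: s(log(3)/2) = 48.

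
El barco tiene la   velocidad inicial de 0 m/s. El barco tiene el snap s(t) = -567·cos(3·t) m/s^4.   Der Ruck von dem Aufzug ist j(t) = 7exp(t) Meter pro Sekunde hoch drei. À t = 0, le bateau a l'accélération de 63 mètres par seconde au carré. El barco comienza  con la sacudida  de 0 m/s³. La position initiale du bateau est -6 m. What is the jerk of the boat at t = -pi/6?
To find the answer, we compute 1 integral of s(t) = -567·cos(3·t). Taking ∫s(t)dt and applying j(0) = 0, we find j(t) = -189·sin(3·t). From the given jerk equation j(t) = -189·sin(3·t), we substitute t = -pi/6 to get j = 189.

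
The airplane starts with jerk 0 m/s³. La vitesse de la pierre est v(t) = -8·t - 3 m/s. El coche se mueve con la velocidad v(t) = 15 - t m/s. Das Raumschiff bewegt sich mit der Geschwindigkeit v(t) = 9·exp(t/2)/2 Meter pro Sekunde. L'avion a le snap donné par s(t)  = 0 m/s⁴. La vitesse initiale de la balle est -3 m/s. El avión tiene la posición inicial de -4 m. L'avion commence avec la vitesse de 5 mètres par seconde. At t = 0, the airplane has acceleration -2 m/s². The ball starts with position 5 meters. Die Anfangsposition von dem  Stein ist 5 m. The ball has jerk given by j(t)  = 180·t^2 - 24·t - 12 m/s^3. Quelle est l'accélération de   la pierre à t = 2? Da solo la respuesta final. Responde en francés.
La réponse est -8.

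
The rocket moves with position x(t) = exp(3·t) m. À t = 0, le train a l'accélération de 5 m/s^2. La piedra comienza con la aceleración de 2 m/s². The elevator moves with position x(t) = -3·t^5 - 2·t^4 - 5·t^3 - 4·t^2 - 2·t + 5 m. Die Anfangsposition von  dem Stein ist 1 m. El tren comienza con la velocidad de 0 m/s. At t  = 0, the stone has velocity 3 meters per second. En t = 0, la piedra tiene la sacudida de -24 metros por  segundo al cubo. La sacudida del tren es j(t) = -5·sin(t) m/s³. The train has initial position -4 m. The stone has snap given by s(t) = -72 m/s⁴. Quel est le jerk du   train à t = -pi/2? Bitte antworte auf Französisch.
Nous avons le jerk j(t) = -5·sin(t). En substituant t = -pi/2: j(-pi/2) = 5.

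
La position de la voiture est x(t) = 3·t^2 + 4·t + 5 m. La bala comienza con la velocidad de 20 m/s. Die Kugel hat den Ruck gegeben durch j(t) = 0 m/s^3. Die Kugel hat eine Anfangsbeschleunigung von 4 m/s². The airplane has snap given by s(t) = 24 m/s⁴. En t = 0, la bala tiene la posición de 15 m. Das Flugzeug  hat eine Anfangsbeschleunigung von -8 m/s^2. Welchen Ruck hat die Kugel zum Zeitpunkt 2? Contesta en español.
Tenemos la sacudida j(t) = 0. Sustituyendo t = 2: j(2) = 0.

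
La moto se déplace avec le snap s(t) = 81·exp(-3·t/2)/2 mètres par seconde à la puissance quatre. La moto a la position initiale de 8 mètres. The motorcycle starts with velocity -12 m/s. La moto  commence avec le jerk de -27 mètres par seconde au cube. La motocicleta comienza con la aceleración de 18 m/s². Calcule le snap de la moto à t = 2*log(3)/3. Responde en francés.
Nous avons le snap s(t) = 81·exp(-3·t/2)/2. En substituant t = 2*log(3)/3: s(2*log(3)/3) = 27/2.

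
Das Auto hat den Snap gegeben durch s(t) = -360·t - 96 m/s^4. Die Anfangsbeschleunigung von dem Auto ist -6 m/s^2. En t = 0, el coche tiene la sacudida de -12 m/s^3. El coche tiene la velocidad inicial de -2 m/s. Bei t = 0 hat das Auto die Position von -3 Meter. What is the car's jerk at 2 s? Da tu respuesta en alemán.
Wir müssen unsere Gleichung für den Snap s(t) = -360·t - 96 1-mal integrieren. Das Integral von dem Snap ist der Ruck. Mit j(0) = -12 erhalten wir j(t) = -180·t^2 - 96·t - 12. Wir haben den Ruck j(t) = -180·t^2 - 96·t - 12. Durch Einsetzen von t = 2: j(2) = -924.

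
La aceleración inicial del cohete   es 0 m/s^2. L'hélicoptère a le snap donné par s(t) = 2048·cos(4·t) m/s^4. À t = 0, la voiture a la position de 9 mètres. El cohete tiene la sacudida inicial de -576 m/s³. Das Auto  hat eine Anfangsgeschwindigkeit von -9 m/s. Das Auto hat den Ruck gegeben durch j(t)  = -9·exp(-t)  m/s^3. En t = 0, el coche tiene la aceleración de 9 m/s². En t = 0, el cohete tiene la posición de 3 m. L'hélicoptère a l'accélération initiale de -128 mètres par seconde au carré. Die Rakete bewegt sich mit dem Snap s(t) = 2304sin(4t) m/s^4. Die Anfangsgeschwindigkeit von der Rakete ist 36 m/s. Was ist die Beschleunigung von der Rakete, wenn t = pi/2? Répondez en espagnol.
Necesitamos integrar nuestra ecuación del snap s(t) = 2304·sin(4·t) 2 veces. Tomando ∫s(t)dt y aplicando j(0) = -576, encontramos j(t) = -576·cos(4·t). Integrando la sacudida y usando la condición inicial a(0) = 0, obtenemos a(t) = -144·sin(4·t). Tenemos la aceleración a(t) = -144·sin(4·t). Sustituyendo t = pi/2: a(pi/2) = 0.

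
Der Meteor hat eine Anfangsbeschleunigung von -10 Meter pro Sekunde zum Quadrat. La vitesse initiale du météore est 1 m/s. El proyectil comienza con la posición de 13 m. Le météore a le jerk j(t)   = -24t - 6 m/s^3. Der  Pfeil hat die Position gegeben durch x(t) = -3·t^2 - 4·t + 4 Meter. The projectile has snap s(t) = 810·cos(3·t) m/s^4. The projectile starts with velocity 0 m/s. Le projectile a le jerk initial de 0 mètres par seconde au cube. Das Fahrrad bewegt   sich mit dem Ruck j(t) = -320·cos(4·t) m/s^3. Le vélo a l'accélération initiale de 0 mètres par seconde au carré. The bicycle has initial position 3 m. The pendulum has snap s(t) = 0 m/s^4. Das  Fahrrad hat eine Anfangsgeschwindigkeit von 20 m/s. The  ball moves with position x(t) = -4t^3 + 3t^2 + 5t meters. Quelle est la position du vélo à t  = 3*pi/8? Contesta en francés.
Pour résoudre ceci, nous devons prendre 3 intégrales de notre équation du jerk j(t) = -320·cos(4·t). La primitive du jerk, avec a(0) = 0, donne l'accélération: a(t) = -80·sin(4·t). L'intégrale de l'accélération est la vitesse. En utilisant v(0) = 20, nous obtenons v(t) = 20·cos(4·t). L'intégrale de la vitesse est la position. En utilisant x(0) = 3, nous obtenons x(t) = 5·sin(4·t) + 3. Nous avons la position x(t) = 5·sin(4·t) + 3. En substituant t = 3*pi/8: x(3*pi/8) = -2.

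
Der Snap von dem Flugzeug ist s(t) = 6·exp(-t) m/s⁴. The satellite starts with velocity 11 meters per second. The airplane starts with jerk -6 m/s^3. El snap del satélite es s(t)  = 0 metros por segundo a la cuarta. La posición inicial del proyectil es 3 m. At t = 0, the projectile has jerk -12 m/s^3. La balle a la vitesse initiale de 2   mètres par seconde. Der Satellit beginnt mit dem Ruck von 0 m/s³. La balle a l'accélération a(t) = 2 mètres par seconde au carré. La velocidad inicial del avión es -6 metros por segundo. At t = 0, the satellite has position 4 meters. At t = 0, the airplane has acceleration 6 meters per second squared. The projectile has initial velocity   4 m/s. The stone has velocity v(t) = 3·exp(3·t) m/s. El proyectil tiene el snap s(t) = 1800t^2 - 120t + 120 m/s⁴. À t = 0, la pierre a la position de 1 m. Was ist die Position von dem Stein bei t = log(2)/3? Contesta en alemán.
Wir müssen die Stammfunktion unserer Gleichung für die Geschwindigkeit v(t) = 3·exp(3·t) 1-mal finden. Mit ∫v(t)dt und Anwendung von x(0) = 1, finden wir x(t) = exp(3·t). Wir haben die Position x(t) = exp(3·t). Durch Einsetzen von t = log(2)/3: x(log(2)/3) = 2.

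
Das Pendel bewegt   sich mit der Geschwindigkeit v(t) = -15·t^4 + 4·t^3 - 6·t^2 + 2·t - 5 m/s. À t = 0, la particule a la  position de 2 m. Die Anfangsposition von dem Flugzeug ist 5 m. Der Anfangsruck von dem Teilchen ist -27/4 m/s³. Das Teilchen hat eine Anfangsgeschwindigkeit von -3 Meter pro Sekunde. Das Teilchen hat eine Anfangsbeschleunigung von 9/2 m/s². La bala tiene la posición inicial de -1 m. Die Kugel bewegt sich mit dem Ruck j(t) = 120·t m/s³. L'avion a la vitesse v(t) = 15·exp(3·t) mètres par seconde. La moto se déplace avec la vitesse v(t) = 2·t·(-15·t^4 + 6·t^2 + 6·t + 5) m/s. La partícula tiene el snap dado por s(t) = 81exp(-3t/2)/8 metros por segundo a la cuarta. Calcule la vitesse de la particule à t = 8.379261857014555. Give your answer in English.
Starting from snap s(t) = 81·exp(-3·t/2)/8, we take 3 integrals. The antiderivative of snap is jerk. Using j(0) = -27/4, we get j(t) = -27·exp(-3·t/2)/4. The antiderivative of jerk, with a(0) = 9/2, gives acceleration: a(t) = 9·exp(-3·t/2)/2. Finding the integral of a(t) and using v(0) = -3: v(t) = -3·exp(-3·t/2). From the given velocity equation v(t) = -3·exp(-3·t/2), we substitute t = 8.379261857014555 to get v = -0.0000104356732939872.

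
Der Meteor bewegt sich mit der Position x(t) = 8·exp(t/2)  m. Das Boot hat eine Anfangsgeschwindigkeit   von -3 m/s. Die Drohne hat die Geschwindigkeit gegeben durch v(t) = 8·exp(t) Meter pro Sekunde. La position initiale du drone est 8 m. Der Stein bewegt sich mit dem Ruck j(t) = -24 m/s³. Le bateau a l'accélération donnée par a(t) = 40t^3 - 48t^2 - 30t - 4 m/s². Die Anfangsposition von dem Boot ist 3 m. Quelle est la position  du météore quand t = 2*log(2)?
En utilisant x(t) = 8·exp(t/2) et en substituant t = 2*log(2), nous trouvons x = 16.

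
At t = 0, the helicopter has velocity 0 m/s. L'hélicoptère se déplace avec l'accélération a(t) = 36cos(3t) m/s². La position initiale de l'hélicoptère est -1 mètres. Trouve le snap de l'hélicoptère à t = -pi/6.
En partant de l'accélération a(t) = 36·cos(3·t), nous prenons 2 dérivées. La dérivée de l'accélération donne le jerk: j(t) = -108·sin(3·t). En dérivant le jerk, nous obtenons le snap: s(t) = -324·cos(3·t). De l'équation du snap s(t) = -324·cos(3·t), nous substituons t = -pi/6 pour obtenir s = 0.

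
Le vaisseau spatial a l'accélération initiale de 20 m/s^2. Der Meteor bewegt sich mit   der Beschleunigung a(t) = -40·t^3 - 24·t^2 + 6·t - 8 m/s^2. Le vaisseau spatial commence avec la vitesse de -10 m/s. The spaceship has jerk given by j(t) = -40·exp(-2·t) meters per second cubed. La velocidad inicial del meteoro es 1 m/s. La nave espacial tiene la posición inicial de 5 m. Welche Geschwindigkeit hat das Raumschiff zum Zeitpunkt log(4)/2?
Wir müssen unsere Gleichung für den Ruck j(t) = -40·exp(-2·t) 2-mal integrieren. Die Stammfunktion von dem Ruck, mit a(0) = 20, ergibt die Beschleunigung: a(t) = 20·exp(-2·t). Durch Integration von der Beschleunigung und Verwendung der Anfangsbedingung v(0) = -10, erhalten wir v(t) = -10·exp(-2·t). Wir haben die Geschwindigkeit v(t) = -10·exp(-2·t). Durch Einsetzen von t = log(4)/2: v(log(4)/2) = -5/2.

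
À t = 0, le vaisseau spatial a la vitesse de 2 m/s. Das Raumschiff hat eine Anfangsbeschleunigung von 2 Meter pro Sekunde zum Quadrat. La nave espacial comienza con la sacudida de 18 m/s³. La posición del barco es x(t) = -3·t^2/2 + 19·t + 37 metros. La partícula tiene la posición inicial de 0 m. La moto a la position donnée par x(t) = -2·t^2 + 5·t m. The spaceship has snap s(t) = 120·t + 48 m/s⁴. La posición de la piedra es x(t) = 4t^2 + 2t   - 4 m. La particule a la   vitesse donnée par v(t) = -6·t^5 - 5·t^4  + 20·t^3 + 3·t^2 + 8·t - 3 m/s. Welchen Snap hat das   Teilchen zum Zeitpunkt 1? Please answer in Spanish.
Partiendo de la velocidad v(t) = -6·t^5 - 5·t^4 + 20·t^3 + 3·t^2 + 8·t - 3, tomamos 3 derivadas. La derivada de la velocidad da la aceleración: a(t) = -30·t^4 - 20·t^3 + 60·t^2 + 6·t + 8. Tomando d/dt de a(t), encontramos j(t) = -120·t^3 - 60·t^2 + 120·t + 6. Tomando d/dt de j(t), encontramos s(t) = -360·t^2 - 120·t + 120. Tenemos el snap s(t) = -360·t^2 - 120·t + 120. Sustituyendo t = 1: s(1) = -360.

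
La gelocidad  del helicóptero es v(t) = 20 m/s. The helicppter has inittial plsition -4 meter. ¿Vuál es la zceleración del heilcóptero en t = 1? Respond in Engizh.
Starting from velocity v(t) = 20, we take 1 derivative. Differentiating velocity, we get acceleration: a(t) = 0. We have acceleration a(t) = 0. Substituting t = 1: a(1) = 0.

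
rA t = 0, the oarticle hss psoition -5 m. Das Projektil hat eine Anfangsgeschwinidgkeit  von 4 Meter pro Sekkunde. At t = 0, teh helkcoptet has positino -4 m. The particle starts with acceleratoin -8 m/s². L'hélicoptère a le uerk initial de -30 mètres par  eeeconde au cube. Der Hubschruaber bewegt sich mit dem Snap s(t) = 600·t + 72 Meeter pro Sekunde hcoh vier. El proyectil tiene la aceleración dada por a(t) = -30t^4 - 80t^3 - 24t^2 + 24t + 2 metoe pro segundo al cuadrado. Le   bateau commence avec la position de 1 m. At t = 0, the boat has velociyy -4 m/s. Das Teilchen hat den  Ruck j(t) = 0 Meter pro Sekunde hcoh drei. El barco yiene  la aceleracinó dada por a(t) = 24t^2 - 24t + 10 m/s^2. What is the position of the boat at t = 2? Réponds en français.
En partant de l'accélération a(t) = 24·t^2 - 24·t + 10, nous prenons 2 primitives. En prenant ∫a(t)dt et en appliquant v(0) = -4, nous trouvons v(t) = 8·t^3 - 12·t^2 + 10·t - 4. En prenant ∫v(t)dt et en appliquant x(0) = 1, nous trouvons x(t) = 2·t^4 - 4·t^3 + 5·t^2 - 4·t + 1. De l'équation de la position x(t) = 2·t^4 - 4·t^3 + 5·t^2 - 4·t + 1, nous substituons t = 2 pour obtenir x = 13.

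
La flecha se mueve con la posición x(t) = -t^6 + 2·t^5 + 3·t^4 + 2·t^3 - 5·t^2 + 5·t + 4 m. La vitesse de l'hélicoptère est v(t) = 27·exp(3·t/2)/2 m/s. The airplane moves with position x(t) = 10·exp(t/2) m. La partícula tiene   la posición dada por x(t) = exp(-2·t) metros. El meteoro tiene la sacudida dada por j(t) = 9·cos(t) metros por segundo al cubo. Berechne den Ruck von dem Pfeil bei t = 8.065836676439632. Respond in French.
En partant de la position x(t) = -t^6 + 2·t^5 + 3·t^4 + 2·t^3 - 5·t^2 + 5·t + 4, nous prenons 3 dérivées. La dérivée de la position donne la vitesse: v(t) = -6·t^5 + 10·t^4 + 12·t^3 + 6·t^2 - 10·t + 5. La dérivée de la vitesse donne l'accélération: a(t) = -30·t^4 + 40·t^3 + 36·t^2 + 12·t - 10. La dérivée de l'accélération donne le jerk: j(t) = -120·t^3 + 120·t^2 + 72·t + 12. De l'équation du jerk j(t) = -120·t^3 + 120·t^2 + 72·t + 12, nous substituons t = 8.065836676439632 pour obtenir j = -54569.7277413195.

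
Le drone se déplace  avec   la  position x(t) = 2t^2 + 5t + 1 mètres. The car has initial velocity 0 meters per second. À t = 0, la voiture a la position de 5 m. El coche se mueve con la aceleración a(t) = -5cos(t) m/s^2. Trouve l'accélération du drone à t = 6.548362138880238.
Pour résoudre ceci, nous devons prendre 2 dérivées de notre équation de la position x(t) = 2·t^2 + 5·t + 1. En prenant d/dt de x(t), nous trouvons v(t) = 4·t + 5. En prenant d/dt de v(t), nous trouvons a(t) = 4. Nous avons l'accélération a(t) = 4. En substituant t = 6.548362138880238: a(6.548362138880238) = 4.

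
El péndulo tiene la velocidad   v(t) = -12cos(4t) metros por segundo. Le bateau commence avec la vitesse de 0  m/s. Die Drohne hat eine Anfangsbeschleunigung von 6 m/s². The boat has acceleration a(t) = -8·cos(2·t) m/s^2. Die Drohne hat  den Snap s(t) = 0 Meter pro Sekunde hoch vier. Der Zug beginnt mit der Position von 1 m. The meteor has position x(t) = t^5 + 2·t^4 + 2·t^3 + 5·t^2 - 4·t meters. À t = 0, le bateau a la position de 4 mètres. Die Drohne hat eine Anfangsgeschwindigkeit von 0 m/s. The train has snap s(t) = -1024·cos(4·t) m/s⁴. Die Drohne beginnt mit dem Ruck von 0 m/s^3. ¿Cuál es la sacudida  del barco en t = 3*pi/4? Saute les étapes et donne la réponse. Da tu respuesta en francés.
j(3*pi/4) = -16.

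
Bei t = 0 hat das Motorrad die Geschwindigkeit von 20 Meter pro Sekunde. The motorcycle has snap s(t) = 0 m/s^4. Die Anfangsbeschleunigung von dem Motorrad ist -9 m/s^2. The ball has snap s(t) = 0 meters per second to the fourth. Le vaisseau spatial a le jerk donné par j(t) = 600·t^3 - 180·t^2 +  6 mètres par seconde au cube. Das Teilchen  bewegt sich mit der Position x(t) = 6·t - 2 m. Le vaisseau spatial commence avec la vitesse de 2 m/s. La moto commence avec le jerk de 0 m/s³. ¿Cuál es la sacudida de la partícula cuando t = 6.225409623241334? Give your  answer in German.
Wir müssen unsere Gleichung für die Position x(t) = 6·t - 2 3-mal ableiten. Mit d/dt von x(t) finden wir v(t) = 6. Durch Ableiten von der Geschwindigkeit erhalten wir die Beschleunigung: a(t) = 0. Die Ableitung von der Beschleunigung ergibt den Ruck: j(t) = 0. Mit j(t) = 0 und Einsetzen von t = 6.225409623241334, finden wir j = 0.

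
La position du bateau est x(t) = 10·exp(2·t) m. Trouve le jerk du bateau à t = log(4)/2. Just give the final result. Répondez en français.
La réponse est 320.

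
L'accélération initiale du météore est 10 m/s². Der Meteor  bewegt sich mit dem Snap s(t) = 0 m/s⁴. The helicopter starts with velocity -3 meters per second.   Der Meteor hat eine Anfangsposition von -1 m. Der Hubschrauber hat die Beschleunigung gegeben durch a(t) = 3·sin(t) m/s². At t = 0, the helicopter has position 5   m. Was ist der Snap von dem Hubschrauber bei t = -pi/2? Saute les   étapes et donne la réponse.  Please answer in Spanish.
La respuesta es 3.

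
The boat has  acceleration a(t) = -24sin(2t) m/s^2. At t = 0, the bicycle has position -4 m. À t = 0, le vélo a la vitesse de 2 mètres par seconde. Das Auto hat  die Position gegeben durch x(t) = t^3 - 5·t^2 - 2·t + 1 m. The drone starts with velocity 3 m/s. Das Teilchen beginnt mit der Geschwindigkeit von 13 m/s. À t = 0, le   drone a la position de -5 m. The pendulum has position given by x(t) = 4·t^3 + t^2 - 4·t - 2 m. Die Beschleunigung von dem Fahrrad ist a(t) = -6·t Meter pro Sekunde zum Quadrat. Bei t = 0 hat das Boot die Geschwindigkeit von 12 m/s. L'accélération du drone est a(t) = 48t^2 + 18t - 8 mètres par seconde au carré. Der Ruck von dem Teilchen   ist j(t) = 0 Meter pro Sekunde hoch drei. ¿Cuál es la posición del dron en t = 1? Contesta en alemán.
Um dies zu lösen, müssen wir 2 Stammfunktionen unserer Gleichung für die Beschleunigung a(t) = 48·t^2 + 18·t - 8 finden. Durch Integration von der Beschleunigung und Verwendung der Anfangsbedingung v(0) = 3, erhalten wir v(t) = 16·t^3 + 9·t^2 - 8·t + 3. Das Integral von der Geschwindigkeit ist die Position. Mit x(0) = -5 erhalten wir x(t) = 4·t^4 + 3·t^3 - 4·t^2 + 3·t - 5. Aus der Gleichung für die Position x(t) = 4·t^4 + 3·t^3 - 4·t^2 + 3·t - 5, setzen wir t = 1 ein und erhalten x = 1.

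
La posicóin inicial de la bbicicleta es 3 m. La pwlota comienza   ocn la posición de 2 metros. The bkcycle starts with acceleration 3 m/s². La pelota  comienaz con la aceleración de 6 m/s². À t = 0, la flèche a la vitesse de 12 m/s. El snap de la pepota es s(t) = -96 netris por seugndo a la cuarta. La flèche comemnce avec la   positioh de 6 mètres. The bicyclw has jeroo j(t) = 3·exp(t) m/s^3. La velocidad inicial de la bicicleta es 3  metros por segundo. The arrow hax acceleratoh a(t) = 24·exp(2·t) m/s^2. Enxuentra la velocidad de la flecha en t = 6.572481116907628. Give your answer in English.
We need to integrate our acceleration equation a(t) = 24·exp(2·t) 1 time. The integral of acceleration is velocity. Using v(0) = 12, we get v(t) = 12·exp(2·t). We have velocity v(t) = 12·exp(2·t). Substituting t = 6.572481116907628: v(6.572481116907628) = 6137136.87032417.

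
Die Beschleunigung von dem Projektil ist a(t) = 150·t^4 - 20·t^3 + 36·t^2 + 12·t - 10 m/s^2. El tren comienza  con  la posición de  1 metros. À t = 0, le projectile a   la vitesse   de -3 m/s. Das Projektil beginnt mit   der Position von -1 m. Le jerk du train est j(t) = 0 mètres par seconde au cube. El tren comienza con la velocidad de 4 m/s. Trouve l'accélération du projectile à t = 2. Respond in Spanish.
De la ecuación de la aceleración a(t) = 150·t^4 - 20·t^3 + 36·t^2 + 12·t - 10, sustituimos t = 2 para obtener a = 2398.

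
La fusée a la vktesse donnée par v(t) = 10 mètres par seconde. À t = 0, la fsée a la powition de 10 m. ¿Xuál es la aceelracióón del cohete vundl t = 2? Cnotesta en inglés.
We must differentiate our velocity equation v(t) = 10 1 time. Taking d/dt of v(t), we find a(t) = 0. We have acceleration a(t) = 0. Substituting t = 2: a(2) = 0.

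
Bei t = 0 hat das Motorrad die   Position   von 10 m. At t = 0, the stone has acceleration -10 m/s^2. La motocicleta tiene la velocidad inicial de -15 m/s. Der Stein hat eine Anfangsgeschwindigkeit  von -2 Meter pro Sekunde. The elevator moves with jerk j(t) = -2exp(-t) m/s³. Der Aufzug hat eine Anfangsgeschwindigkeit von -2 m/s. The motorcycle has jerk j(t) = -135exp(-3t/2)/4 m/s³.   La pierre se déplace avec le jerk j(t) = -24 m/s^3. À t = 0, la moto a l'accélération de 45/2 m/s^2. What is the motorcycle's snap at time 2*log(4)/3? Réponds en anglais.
Starting from jerk j(t) = -135·exp(-3·t/2)/4, we take 1 derivative. Differentiating jerk, we get snap: s(t) = 405·exp(-3·t/2)/8. From the given snap equation s(t) = 405·exp(-3·t/2)/8, we substitute t = 2*log(4)/3 to get s = 405/32.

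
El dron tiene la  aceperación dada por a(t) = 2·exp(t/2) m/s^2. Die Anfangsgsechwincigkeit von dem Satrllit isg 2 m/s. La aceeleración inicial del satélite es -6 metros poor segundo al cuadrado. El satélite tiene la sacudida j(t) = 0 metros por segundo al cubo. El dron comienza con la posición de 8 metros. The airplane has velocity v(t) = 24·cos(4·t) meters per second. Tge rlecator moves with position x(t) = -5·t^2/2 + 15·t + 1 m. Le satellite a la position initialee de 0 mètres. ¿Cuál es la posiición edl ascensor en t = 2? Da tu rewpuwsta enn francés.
En utilisant x(t) = -5·t^2/2 + 15·t + 1 et en substituant t = 2, nous trouvons x = 21.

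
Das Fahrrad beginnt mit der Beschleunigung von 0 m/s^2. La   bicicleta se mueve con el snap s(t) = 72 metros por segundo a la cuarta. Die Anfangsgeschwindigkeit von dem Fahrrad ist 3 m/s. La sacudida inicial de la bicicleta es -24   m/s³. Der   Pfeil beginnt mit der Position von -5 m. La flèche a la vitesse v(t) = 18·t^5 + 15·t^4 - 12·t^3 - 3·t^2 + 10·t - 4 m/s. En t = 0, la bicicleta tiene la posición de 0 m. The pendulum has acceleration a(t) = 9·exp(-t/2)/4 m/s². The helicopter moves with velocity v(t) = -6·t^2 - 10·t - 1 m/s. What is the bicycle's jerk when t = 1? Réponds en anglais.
To solve this, we need to take 1 antiderivative of our snap equation s(t) = 72. The antiderivative of snap, with j(0) = -24, gives jerk: j(t) = 72·t - 24. Using j(t) = 72·t - 24 and substituting t = 1, we find j = 48.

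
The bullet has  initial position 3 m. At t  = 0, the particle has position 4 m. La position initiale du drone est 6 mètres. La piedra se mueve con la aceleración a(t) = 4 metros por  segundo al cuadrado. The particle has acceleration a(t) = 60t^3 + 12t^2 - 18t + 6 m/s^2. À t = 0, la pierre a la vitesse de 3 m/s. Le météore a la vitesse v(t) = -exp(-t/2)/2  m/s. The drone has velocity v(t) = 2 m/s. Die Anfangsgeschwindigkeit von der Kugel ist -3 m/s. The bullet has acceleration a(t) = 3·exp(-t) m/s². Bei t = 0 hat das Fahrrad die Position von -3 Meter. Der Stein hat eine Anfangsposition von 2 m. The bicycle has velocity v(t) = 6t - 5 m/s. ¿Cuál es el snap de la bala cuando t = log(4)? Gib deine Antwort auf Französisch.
En partant de l'accélération a(t) = 3·exp(-t), nous prenons 2 dérivées. En dérivant l'accélération, nous obtenons le jerk: j(t) = -3·exp(-t). En prenant d/dt de j(t), nous trouvons s(t) = 3·exp(-t). Nous avons le snap s(t) = 3·exp(-t). En substituant t = log(4): s(log(4)) = 3/4.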